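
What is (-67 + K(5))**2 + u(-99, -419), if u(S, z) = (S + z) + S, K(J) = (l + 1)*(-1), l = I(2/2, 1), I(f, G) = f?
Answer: 4144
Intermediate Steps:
l = 1 (l = 2/2 = 2*(1/2) = 1)
K(J) = -2 (K(J) = (1 + 1)*(-1) = 2*(-1) = -2)
u(S, z) = z + 2*S
(-67 + K(5))**2 + u(-99, -419) = (-67 - 2)**2 + (-419 + 2*(-99)) = (-69)**2 + (-419 - 198) = 4761 - 617 = 4144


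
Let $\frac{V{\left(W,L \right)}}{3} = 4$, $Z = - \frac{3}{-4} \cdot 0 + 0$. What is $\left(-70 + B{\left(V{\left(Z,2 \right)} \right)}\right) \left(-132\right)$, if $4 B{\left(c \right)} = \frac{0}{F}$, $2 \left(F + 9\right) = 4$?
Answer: $9240$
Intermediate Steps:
$F = -7$ ($F = -9 + \frac{1}{2} \cdot 4 = -9 + 2 = -7$)
$Z = 0$ ($Z = \left(-3\right) \left(- \frac{1}{4}\right) 0 + 0 = \frac{3}{4} \cdot 0 + 0 = 0 + 0 = 0$)
$V{\left(W,L \right)} = 12$ ($V{\left(W,L \right)} = 3 \cdot 4 = 12$)
$B{\left(c \right)} = 0$ ($B{\left(c \right)} = \frac{0 \frac{1}{-7}}{4} = \frac{0 \left(- \frac{1}{7}\right)}{4} = \frac{1}{4} \cdot 0 = 0$)
$\left(-70 + B{\left(V{\left(Z,2 \right)} \right)}\right) \left(-132\right) = \left(-70 + 0\right) \left(-132\right) = \left(-70\right) \left(-132\right) = 9240$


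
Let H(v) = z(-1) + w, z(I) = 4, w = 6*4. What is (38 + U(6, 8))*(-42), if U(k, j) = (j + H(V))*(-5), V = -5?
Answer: 5964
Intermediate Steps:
w = 24
H(v) = 28 (H(v) = 4 + 24 = 28)
U(k, j) = -140 - 5*j (U(k, j) = (j + 28)*(-5) = (28 + j)*(-5) = -140 - 5*j)
(38 + U(6, 8))*(-42) = (38 + (-140 - 5*8))*(-42) = (38 + (-140 - 40))*(-42) = (38 - 180)*(-42) = -142*(-42) = 5964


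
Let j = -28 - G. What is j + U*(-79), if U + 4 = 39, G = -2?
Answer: -2791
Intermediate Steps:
U = 35 (U = -4 + 39 = 35)
j = -26 (j = -28 - 1*(-2) = -28 + 2 = -26)
j + U*(-79) = -26 + 35*(-79) = -26 - 2765 = -2791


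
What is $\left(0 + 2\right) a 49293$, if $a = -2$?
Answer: $-197172$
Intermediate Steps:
$\left(0 + 2\right) a 49293 = \left(0 + 2\right) \left(-2\right) 49293 = 2 \left(-2\right) 49293 = \left(-4\right) 49293 = -197172$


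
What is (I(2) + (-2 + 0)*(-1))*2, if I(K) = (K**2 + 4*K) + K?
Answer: 32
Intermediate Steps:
I(K) = K**2 + 5*K
(I(2) + (-2 + 0)*(-1))*2 = (2*(5 + 2) + (-2 + 0)*(-1))*2 = (2*7 - 2*(-1))*2 = (14 + 2)*2 = 16*2 = 32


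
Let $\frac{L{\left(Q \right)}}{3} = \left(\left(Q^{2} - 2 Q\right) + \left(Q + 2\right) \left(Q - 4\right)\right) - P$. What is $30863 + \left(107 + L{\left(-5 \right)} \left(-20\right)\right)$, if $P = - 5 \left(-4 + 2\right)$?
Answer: $27850$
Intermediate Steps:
$P = 10$ ($P = \left(-5\right) \left(-2\right) = 10$)
$L{\left(Q \right)} = -30 - 6 Q + 3 Q^{2} + 3 \left(-4 + Q\right) \left(2 + Q\right)$ ($L{\left(Q \right)} = 3 \left(\left(\left(Q^{2} - 2 Q\right) + \left(Q + 2\right) \left(Q - 4\right)\right) - 10\right) = 3 \left(\left(\left(Q^{2} - 2 Q\right) + \left(2 + Q\right) \left(-4 + Q\right)\right) - 10\right) = 3 \left(\left(\left(Q^{2} - 2 Q\right) + \left(-4 + Q\right) \left(2 + Q\right)\right) - 10\right) = 3 \left(\left(Q^{2} - 2 Q + \left(-4 + Q\right) \left(2 + Q\right)\right) - 10\right) = 3 \left(-10 + Q^{2} - 2 Q + \left(-4 + Q\right) \left(2 + Q\right)\right) = -30 - 6 Q + 3 Q^{2} + 3 \left(-4 + Q\right) \left(2 + Q\right)$)
$30863 + \left(107 + L{\left(-5 \right)} \left(-20\right)\right) = 30863 + \left(107 + \left(-54 - -60 + 6 \left(-5\right)^{2}\right) \left(-20\right)\right) = 30863 + \left(107 + \left(-54 + 60 + 6 \cdot 25\right) \left(-20\right)\right) = 30863 + \left(107 + \left(-54 + 60 + 150\right) \left(-20\right)\right) = 30863 + \left(107 + 156 \left(-20\right)\right) = 30863 + \left(107 - 3120\right) = 30863 - 3013 = 27850$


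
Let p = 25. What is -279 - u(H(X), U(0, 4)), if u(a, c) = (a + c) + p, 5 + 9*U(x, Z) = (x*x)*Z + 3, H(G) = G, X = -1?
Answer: -2725/9 ≈ -302.78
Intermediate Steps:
U(x, Z) = -2/9 + Z*x²/9 (U(x, Z) = -5/9 + ((x*x)*Z + 3)/9 = -5/9 + (x²*Z + 3)/9 = -5/9 + (Z*x² + 3)/9 = -5/9 + (3 + Z*x²)/9 = -5/9 + (⅓ + Z*x²/9) = -2/9 + Z*x²/9)
u(a, c) = 25 + a + c (u(a, c) = (a + c) + 25 = 25 + a + c)
-279 - u(H(X), U(0, 4)) = -279 - (25 - 1 + (-2/9 + (⅑)*4*0²)) = -279 - (25 - 1 + (-2/9 + (⅑)*4*0)) = -279 - (25 - 1 + (-2/9 + 0)) = -279 - (25 - 1 - 2/9) = -279 - 1*214/9 = -279 - 214/9 = -2725/9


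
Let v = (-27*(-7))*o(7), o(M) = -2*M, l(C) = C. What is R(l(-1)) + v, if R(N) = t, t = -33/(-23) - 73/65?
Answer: -3955304/1495 ≈ -2645.7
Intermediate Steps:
t = 466/1495 (t = -33*(-1/23) - 73*1/65 = 33/23 - 73/65 = 466/1495 ≈ 0.31171)
R(N) = 466/1495
v = -2646 (v = (-27*(-7))*(-2*7) = 189*(-14) = -2646)
R(l(-1)) + v = 466/1495 - 2646 = -3955304/1495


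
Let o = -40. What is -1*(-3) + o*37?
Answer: -1477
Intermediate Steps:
-1*(-3) + o*37 = -1*(-3) - 40*37 = 3 - 1480 = -1477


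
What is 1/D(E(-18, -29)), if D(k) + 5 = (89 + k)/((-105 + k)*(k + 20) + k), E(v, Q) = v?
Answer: -264/1391 ≈ -0.18979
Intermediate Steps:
D(k) = -5 + (89 + k)/(k + (-105 + k)*(20 + k)) (D(k) = -5 + (89 + k)/((-105 + k)*(k + 20) + k) = -5 + (89 + k)/((-105 + k)*(20 + k) + k) = -5 + (89 + k)/(k + (-105 + k)*(20 + k)))
1/D(E(-18, -29)) = 1/((-10589 - 421*(-18) + 5*(-18)²)/(2100 - 1*(-18)² + 84*(-18))) = 1/((-10589 + 7578 + 5*324)/(2100 - 1*324 - 1512)) = 1/((-10589 + 7578 + 1620)/(2100 - 324 - 1512)) = 1/(-1391/264) = -264/1391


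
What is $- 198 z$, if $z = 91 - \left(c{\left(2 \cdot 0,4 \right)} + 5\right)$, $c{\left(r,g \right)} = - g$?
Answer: $-17820$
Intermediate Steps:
$z = 90$ ($z = 91 - \left(\left(-1\right) 4 + 5\right) = 91 - \left(-4 + 5\right) = 91 - 1 = 90$)
$- 198 z = \left(-198\right) 90 = -17820$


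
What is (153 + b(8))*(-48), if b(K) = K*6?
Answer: -9648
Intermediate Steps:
b(K) = 6*K
(153 + b(8))*(-48) = (153 + 6*8)*(-48) = (153 + 48)*(-48) = 201*(-48) = -9648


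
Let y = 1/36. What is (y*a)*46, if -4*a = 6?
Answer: -23/12 ≈ -1.9167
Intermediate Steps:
a = -3/2 (a = -¼*6 = -3/2 ≈ -1.5000)
y = 1/36 ≈ 0.027778
(y*a)*46 = ((1/36)*(-3/2))*46 = -1/24*46 = -23/12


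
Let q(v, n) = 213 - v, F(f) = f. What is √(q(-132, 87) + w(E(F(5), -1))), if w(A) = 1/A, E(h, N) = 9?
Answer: √3106/3 ≈ 18.577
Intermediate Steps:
√(q(-132, 87) + w(E(F(5), -1))) = √((213 - 1*(-132)) + 1/9) = √((213 + 132) + ⅑) = √(345 + ⅑) = √(3106/9) = √3106/3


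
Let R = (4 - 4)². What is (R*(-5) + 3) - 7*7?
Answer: -46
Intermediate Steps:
R = 0 (R = 0² = 0)
(R*(-5) + 3) - 7*7 = (0*(-5) + 3) - 7*7 = (0 + 3) - 49 = 3 - 49 = -46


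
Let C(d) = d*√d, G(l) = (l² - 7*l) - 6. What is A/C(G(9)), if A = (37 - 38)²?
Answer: √3/72 ≈ 0.024056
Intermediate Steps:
G(l) = -6 + l² - 7*l
C(d) = d^(3/2)
A = 1 (A = (-1)² = 1)
A/C(G(9)) = 1/(-6 + 9² - 7*9)^(3/2) = 1/(-6 + 81 - 63)^(3/2) = 1/12^(3/2) = 1/(24*√3) = 1*(√3/72) = √3/72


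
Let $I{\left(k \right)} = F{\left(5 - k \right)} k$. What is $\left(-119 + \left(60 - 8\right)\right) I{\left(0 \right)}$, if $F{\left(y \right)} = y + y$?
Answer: $0$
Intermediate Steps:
$F{\left(y \right)} = 2 y$
$I{\left(k \right)} = k \left(10 - 2 k\right)$ ($I{\left(k \right)} = 2 \left(5 - k\right) k = \left(10 - 2 k\right) k = k \left(10 - 2 k\right)$)
$\left(-119 + \left(60 - 8\right)\right) I{\left(0 \right)} = \left(-119 + \left(60 - 8\right)\right) 2 \cdot 0 \left(5 - 0\right) = \left(-119 + \left(60 - 8\right)\right) 2 \cdot 0 \left(5 + 0\right) = \left(-119 + 52\right) 2 \cdot 0 \cdot 5 = \left(-67\right) 0 = 0$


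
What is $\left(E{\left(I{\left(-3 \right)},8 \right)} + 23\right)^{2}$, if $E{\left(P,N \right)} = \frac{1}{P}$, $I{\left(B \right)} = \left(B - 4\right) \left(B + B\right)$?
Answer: $\frac{935089}{1764} \approx 530.1$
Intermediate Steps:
$I{\left(B \right)} = 2 B \left(-4 + B\right)$ ($I{\left(B \right)} = \left(-4 + B\right) 2 B = 2 B \left(-4 + B\right)$)
$\left(E{\left(I{\left(-3 \right)},8 \right)} + 23\right)^{2} = \left(\frac{1}{2 \left(-3\right) \left(-4 - 3\right)} + 23\right)^{2} = \left(\frac{1}{2 \left(-3\right) \left(-7\right)} + 23\right)^{2} = \left(\frac{1}{42} + 23\right)^{2} = \left(\frac{967}{42}\right)^{2} = \frac{935089}{1764}$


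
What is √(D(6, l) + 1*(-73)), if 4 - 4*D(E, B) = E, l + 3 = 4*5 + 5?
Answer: 7*I*√6/2 ≈ 8.5732*I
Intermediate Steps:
l = 22 (l = -3 + (4*5 + 5) = -3 + (20 + 5) = -3 + 25 = 22)
D(E, B) = 1 - E/4
√(D(6, l) + 1*(-73)) = √((1 - ¼*6) + 1*(-73)) = √((1 - 3/2) - 73) = √(-½ - 73) = √(-147/2) = 7*I*√6/2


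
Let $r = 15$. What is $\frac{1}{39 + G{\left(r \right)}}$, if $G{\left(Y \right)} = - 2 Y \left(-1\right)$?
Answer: $\frac{1}{69} \approx 0.014493$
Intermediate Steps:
$G{\left(Y \right)} = 2 Y$
$\frac{1}{39 + G{\left(r \right)}} = \frac{1}{39 + 2 \cdot 15} = \frac{1}{39 + 30} = \frac{1}{69}$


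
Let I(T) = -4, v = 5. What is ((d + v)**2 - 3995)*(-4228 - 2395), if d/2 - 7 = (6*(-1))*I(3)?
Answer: -3271762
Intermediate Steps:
d = 62 (d = 14 + 2*((6*(-1))*(-4)) = 14 + 2*(-6*(-4)) = 14 + 2*24 = 14 + 48 = 62)
((d + v)**2 - 3995)*(-4228 - 2395) = ((62 + 5)**2 - 3995)*(-4228 - 2395) = (67**2 - 3995)*(-6623) = (4489 - 3995)*(-6623) = 494*(-6623) = -3271762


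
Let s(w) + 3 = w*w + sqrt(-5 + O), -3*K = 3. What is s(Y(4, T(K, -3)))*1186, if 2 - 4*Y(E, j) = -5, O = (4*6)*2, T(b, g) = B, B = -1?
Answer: 593/8 + 1186*sqrt(43) ≈ 7851.3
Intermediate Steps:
K = -1 (K = -1/3*3 = -1)
T(b, g) = -1
O = 48 (O = 24*2 = 48)
Y(E, j) = 7/4 (Y(E, j) = 1/2 - 1/4*(-5) = 1/2 + 5/4 = 7/4)
s(w) = -3 + sqrt(43) + w**2 (s(w) = -3 + (w*w + sqrt(-5 + 48)) = -3 + (w**2 + sqrt(43)) = -3 + (sqrt(43) + w**2) = -3 + sqrt(43) + w**2)
s(Y(4, T(K, -3)))*1186 = (-3 + sqrt(43) + (7/4)**2)*1186 = (-3 + sqrt(43) + 49/16)*1186 = (1/16 + sqrt(43))*1186 = 593/8 + 1186*sqrt(43)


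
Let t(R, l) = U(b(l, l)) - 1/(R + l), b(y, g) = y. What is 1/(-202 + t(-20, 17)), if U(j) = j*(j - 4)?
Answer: 3/58 ≈ 0.051724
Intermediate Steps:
U(j) = j*(-4 + j)
t(R, l) = -1/(R + l) + l*(-4 + l) (t(R, l) = l*(-4 + l) - 1/(R + l) = -1/(R + l) + l*(-4 + l))
1/(-202 + t(-20, 17)) = 1/(-202 + (-1 + 17²*(-4 + 17) - 20*17*(-4 + 17))/(-20 + 17)) = 1/(-202 + (-1 + 289*13 - 20*17*13)/(-3)) = 1/(-202 - (-1 + 3757 - 4420)/3) = 1/(-202 - ⅓*(-664)) = 1/(-202 + 664/3) = 1/(58/3) = 3/58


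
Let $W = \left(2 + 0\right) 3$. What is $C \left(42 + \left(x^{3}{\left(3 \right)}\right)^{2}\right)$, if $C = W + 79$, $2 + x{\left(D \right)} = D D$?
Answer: $10003735$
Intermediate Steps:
$x{\left(D \right)} = -2 + D^{2}$ ($x{\left(D \right)} = -2 + D D = -2 + D^{2}$)
$W = 6$ ($W = 2 \cdot 3 = 6$)
$C = 85$ ($C = 6 + 79 = 85$)
$C \left(42 + \left(x^{3}{\left(3 \right)}\right)^{2}\right) = 85 \left(42 + \left(\left(-2 + 3^{2}\right)^{3}\right)^{2}\right) = 85 \left(42 + \left(\left(-2 + 9\right)^{3}\right)^{2}\right) = 85 \left(42 + \left(7^{3}\right)^{2}\right) = 85 \left(42 + 343^{2}\right) = 85 \left(42 + 117649\right) = 85 \cdot 117691 = 10003735$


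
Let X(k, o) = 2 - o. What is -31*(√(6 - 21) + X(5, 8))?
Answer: 186 - 31*I*√15 ≈ 186.0 - 120.06*I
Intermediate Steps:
-31*(√(6 - 21) + X(5, 8)) = -31*(√(6 - 21) + (2 - 1*8)) = -31*(√(-15) + (2 - 8)) = -31*(I*√15 - 6) = -31*(-6 + I*√15) = 186 - 31*I*√15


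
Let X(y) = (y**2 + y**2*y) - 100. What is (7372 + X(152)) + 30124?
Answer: 3572308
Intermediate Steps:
X(y) = -100 + y**2 + y**3 (X(y) = (y**2 + y**3) - 100 = -100 + y**2 + y**3)
(7372 + X(152)) + 30124 = (7372 + (-100 + 152**2 + 152**3)) + 30124 = (7372 + (-100 + 23104 + 3511808)) + 30124 = (7372 + 3534812) + 30124 = 3542184 + 30124 = 3572308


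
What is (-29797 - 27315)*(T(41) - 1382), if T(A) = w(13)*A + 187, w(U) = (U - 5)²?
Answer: -81613048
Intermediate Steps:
w(U) = (-5 + U)²
T(A) = 187 + 64*A (T(A) = (-5 + 13)²*A + 187 = 8²*A + 187 = 64*A + 187 = 187 + 64*A)
(-29797 - 27315)*(T(41) - 1382) = (-29797 - 27315)*((187 + 64*41) - 1382) = -57112*((187 + 2624) - 1382) = -57112*(2811 - 1382) = -57112*1429 = -81613048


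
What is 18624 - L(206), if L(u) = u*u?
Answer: -23812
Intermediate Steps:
L(u) = u²
18624 - L(206) = 18624 - 1*206² = 18624 - 1*42436 = 18624 - 42436 = -23812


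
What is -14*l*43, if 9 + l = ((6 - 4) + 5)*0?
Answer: 5418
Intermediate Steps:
l = -9 (l = -9 + ((6 - 4) + 5)*0 = -9 + (2 + 5)*0 = -9 + 7*0 = -9 + 0 = -9)
-14*l*43 = -14*(-9)*43 = 126*43 = 5418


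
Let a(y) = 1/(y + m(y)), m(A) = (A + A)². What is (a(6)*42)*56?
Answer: 392/25 ≈ 15.680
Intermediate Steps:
m(A) = 4*A² (m(A) = (2*A)² = 4*A²)
a(y) = 1/(y + 4*y²)
(a(6)*42)*56 = ((1/(6*(1 + 4*6)))*42)*56 = ((1/(6*(1 + 24)))*42)*56 = (((⅙)/25)*42)*56 = (((⅙)*(1/25))*42)*56 = ((1/150)*42)*56 = (7/25)*56 = 392/25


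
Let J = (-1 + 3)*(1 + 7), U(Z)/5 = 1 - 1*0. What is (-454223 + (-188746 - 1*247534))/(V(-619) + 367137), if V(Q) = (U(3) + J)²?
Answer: -890503/367578 ≈ -2.4226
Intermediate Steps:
U(Z) = 5 (U(Z) = 5*(1 - 1*0) = 5*(1 + 0) = 5*1 = 5)
J = 16 (J = 2*8 = 16)
V(Q) = 441 (V(Q) = (5 + 16)² = 21² = 441)
(-454223 + (-188746 - 1*247534))/(V(-619) + 367137) = (-454223 + (-188746 - 1*247534))/(441 + 367137) = (-454223 + (-188746 - 247534))/367578 = (-454223 - 436280)*(1/367578) = -890503*1/367578 = -890503/367578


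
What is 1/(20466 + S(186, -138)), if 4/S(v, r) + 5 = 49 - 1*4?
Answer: 10/204661 ≈ 4.8861e-5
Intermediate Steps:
S(v, r) = 1/10 (S(v, r) = 4/(-5 + (49 - 1*4)) = 4/(-5 + (49 - 4)) = 4/(-5 + 45) = 4/40 = 4*(1/40) = 1/10)
1/(20466 + S(186, -138)) = 1/(20466 + 1/10) = 1/(204661/10) = 10/204661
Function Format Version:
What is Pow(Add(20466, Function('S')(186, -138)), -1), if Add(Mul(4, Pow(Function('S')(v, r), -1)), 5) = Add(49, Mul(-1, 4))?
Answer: Rational(10, 204661) ≈ 4.8861e-5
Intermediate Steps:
Function('S')(v, r) = Rational(1, 10) (Function('S')(v, r) = Mul(4, Pow(Add(-5, Add(49, Mul(-1, 4))), -1)) = Mul(4, Pow(Add(-5, Add(49, -4)), -1)) = Mul(4, Pow(Add(-5, 45), -1)) = Mul(4, Pow(40, -1)) = Mul(4, Rational(1, 40)) = Rational(1, 10))
Pow(Add(20466, Function('S')(186, -138)), -1) = Pow(Add(20466, Rational(1, 10)), -1) = Pow(Rational(204661, 10), -1) = Rational(10, 204661)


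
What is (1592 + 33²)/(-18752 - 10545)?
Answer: -2681/29297 ≈ -0.091511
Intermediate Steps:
(1592 + 33²)/(-18752 - 10545) = (1592 + 1089)/(-29297) = 2681*(-1/29297) = -2681/29297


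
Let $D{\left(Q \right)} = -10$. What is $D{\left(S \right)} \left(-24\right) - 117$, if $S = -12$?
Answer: $123$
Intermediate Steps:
$D{\left(S \right)} \left(-24\right) - 117 = \left(-10\right) \left(-24\right) - 117 = 240 - 117 = 123$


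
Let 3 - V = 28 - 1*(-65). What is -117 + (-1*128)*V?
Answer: 11403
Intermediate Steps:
V = -90 (V = 3 - (28 - 1*(-65)) = 3 - (28 + 65) = 3 - 1*93 = 3 - 93 = -90)
-117 + (-1*128)*V = -117 - 1*128*(-90) = -117 - 128*(-90) = -117 + 11520 = 11403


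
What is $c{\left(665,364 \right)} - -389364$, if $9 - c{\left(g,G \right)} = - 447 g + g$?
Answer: $685963$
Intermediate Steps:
$c{\left(g,G \right)} = 9 + 446 g$ ($c{\left(g,G \right)} = 9 - \left(- 447 g + g\right) = 9 - - 446 g = 9 + 446 g$)
$c{\left(665,364 \right)} - -389364 = \left(9 + 446 \cdot 665\right) - -389364 = \left(9 + 296590\right) + 389364 = 296599 + 389364 = 685963$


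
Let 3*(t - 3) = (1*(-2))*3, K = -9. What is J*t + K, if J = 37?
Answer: 28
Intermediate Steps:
t = 1 (t = 3 + ((1*(-2))*3)/3 = 3 + (-2*3)/3 = 3 + (⅓)*(-6) = 3 - 2 = 1)
J*t + K = 37*1 - 9 = 37 - 9 = 28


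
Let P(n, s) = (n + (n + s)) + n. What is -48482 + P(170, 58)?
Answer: -47914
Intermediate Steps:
P(n, s) = s + 3*n (P(n, s) = (s + 2*n) + n = s + 3*n)
-48482 + P(170, 58) = -48482 + (58 + 3*170) = -48482 + (58 + 510) = -48482 + 568 = -47914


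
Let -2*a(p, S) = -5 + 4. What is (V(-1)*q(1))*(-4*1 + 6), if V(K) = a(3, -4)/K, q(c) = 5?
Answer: -5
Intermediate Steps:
a(p, S) = ½ (a(p, S) = -(-5 + 4)/2 = -½*(-1) = ½)
V(K) = 1/(2*K)
(V(-1)*q(1))*(-4*1 + 6) = (((½)/(-1))*5)*(-4*1 + 6) = (((½)*(-1))*5)*(-4 + 6) = -½*5*2 = -5/2*2 = -5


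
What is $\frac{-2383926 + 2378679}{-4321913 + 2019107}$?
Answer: $\frac{159}{69782} \approx 0.0022785$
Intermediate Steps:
$\frac{-2383926 + 2378679}{-4321913 + 2019107} = - \frac{5247}{-2302806} = \left(-5247\right) \left(- \frac{1}{2302806}\right) = \frac{159}{69782}$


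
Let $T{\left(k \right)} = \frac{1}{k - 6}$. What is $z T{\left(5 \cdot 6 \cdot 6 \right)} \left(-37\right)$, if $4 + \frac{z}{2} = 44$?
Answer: $- \frac{1480}{87} \approx -17.012$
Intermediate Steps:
$T{\left(k \right)} = \frac{1}{-6 + k}$
$z = 80$ ($z = -8 + 2 \cdot 44 = -8 + 88 = 80$)
$z T{\left(5 \cdot 6 \cdot 6 \right)} \left(-37\right) = \frac{80}{-6 + 5 \cdot 6 \cdot 6} \left(-37\right) = \frac{80}{-6 + 5 \cdot 36} \left(-37\right) = \frac{80}{-6 + 180} \left(-37\right) = \frac{80}{174} \left(-37\right) = 80 \cdot \frac{1}{174} \left(-37\right) = \frac{40}{87} \left(-37\right) = - \frac{1480}{87}$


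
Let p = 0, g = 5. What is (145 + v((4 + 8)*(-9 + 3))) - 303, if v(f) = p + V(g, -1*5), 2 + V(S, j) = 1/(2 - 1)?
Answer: -159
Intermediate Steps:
V(S, j) = -1 (V(S, j) = -2 + 1/(2 - 1) = -2 + 1/1 = -2 + 1 = -1)
v(f) = -1 (v(f) = 0 - 1 = -1)
(145 + v((4 + 8)*(-9 + 3))) - 303 = (145 - 1) - 303 = 144 - 303 = -159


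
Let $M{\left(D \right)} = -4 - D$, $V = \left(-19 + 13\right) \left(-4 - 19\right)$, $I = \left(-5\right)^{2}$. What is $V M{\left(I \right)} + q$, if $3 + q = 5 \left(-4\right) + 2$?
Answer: $-4023$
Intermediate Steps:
$I = 25$
$V = 138$ ($V = \left(-6\right) \left(-23\right) = 138$)
$q = -21$ ($q = -3 + \left(5 \left(-4\right) + 2\right) = -3 + \left(-20 + 2\right) = -3 - 18 = -21$)
$V M{\left(I \right)} + q = 138 \left(-4 - 25\right) - 21 = 138 \left(-29\right) - 21 = -4002 - 21 = -4023$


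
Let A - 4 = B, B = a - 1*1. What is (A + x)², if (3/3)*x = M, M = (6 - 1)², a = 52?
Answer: 6400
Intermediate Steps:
M = 25 (M = 5² = 25)
B = 51 (B = 52 - 1*1 = 52 - 1 = 51)
x = 25
A = 55 (A = 4 + 51 = 55)
(A + x)² = (55 + 25)² = 80² = 6400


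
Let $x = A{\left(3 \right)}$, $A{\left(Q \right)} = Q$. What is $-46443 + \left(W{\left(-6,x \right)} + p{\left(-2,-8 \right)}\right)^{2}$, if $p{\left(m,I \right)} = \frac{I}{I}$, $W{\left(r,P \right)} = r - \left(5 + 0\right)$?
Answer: $-46343$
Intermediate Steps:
$x = 3$
$W{\left(r,P \right)} = -5 + r$ ($W{\left(r,P \right)} = r - 5 = -5 + r$)
$p{\left(m,I \right)} = 1$
$-46443 + \left(W{\left(-6,x \right)} + p{\left(-2,-8 \right)}\right)^{2} = -46443 + \left(\left(-5 - 6\right) + 1\right)^{2} = -46443 + \left(-11 + 1\right)^{2} = -46443 + \left(-10\right)^{2} = -46443 + 100 = -46343$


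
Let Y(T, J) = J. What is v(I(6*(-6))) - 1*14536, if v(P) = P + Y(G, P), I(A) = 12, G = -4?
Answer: -14512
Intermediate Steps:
v(P) = 2*P (v(P) = P + P = 2*P)
v(I(6*(-6))) - 1*14536 = 2*12 - 1*14536 = 24 - 14536 = -14512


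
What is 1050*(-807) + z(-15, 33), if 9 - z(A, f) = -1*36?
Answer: -847305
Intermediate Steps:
z(A, f) = 45 (z(A, f) = 9 - (-1)*36 = 9 - 1*(-36) = 9 + 36 = 45)
1050*(-807) + z(-15, 33) = 1050*(-807) + 45 = -847350 + 45 = -847305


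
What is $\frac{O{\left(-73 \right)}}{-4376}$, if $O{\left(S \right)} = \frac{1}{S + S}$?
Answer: $\frac{1}{638896} \approx 1.5652 \cdot 10^{-6}$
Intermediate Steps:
$O{\left(S \right)} = \frac{1}{2 S}$
$\frac{O{\left(-73 \right)}}{-4376} = \frac{\frac{1}{2} \frac{1}{-73}}{-4376} = \frac{1}{2} \left(- \frac{1}{73}\right) \left(- \frac{1}{4376}\right) = \left(- \frac{1}{146}\right) \left(- \frac{1}{4376}\right) = \frac{1}{638896}$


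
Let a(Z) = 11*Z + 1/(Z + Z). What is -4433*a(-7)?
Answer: 4783207/14 ≈ 3.4166e+5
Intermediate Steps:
a(Z) = 1/(2*Z) + 11*Z (a(Z) = 11*Z + 1/(2*Z) = 1/(2*Z) + 11*Z)
-4433*a(-7) = -4433*((½)/(-7) + 11*(-7)) = -4433*((½)*(-⅐) - 77) = -4433*(-1/14 - 77) = -4433*(-1079/14) = 4783207/14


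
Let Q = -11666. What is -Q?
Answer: 11666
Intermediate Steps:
-Q = -1*(-11666) = 11666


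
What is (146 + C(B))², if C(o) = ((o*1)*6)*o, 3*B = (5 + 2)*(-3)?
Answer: 193600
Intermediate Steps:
B = -7 (B = ((5 + 2)*(-3))/3 = (7*(-3))/3 = (⅓)*(-21) = -7)
C(o) = 6*o² (C(o) = (o*6)*o = (6*o)*o = 6*o²)
(146 + C(B))² = (146 + 6*(-7)²)² = (146 + 6*49)² = (146 + 294)² = 440² = 193600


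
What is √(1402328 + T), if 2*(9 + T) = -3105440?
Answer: I*√150401 ≈ 387.82*I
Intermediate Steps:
T = -1552729 (T = -9 + (½)*(-3105440) = -9 - 1552720 = -1552729)
√(1402328 + T) = √(1402328 - 1552729) = √(-150401) = I*√150401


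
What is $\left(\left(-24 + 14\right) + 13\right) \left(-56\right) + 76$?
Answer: $-92$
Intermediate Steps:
$\left(\left(-24 + 14\right) + 13\right) \left(-56\right) + 76 = \left(-10 + 13\right) \left(-56\right) + 76 = 3 \left(-56\right) + 76 = -168 + 76 = -92$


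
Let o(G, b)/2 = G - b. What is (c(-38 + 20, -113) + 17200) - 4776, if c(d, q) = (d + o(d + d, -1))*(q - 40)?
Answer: 25888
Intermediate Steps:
o(G, b) = -2*b + 2*G (o(G, b) = 2*(G - b) = -2*b + 2*G)
c(d, q) = (-40 + q)*(2 + 5*d) (c(d, q) = (d + (-2*(-1) + 2*(d + d)))*(q - 40) = (d + (2 + 2*(2*d)))*(-40 + q) = (d + (2 + 4*d))*(-40 + q) = (2 + 5*d)*(-40 + q) = (-40 + q)*(2 + 5*d))
(c(-38 + 20, -113) + 17200) - 4776 = ((-80 - 200*(-38 + 20) + 2*(-113) + 5*(-38 + 20)*(-113)) + 17200) - 4776 = ((-80 - 200*(-18) - 226 + 5*(-18)*(-113)) + 17200) - 4776 = ((-80 + 3600 - 226 + 10170) + 17200) - 4776 = (13464 + 17200) - 4776 = 30664 - 4776 = 25888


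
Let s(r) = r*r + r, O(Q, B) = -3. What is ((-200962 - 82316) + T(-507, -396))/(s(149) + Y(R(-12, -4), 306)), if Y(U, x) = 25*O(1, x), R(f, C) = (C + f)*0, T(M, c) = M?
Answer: -18919/1485 ≈ -12.740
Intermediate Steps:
s(r) = r + r**2 (s(r) = r**2 + r = r + r**2)
R(f, C) = 0
Y(U, x) = -75 (Y(U, x) = 25*(-3) = -75)
((-200962 - 82316) + T(-507, -396))/(s(149) + Y(R(-12, -4), 306)) = ((-200962 - 82316) - 507)/(149*(1 + 149) - 75) = (-283278 - 507)/(149*150 - 75) = -283785/(22350 - 75) = -283785/22275 = -283785*1/22275 = -18919/1485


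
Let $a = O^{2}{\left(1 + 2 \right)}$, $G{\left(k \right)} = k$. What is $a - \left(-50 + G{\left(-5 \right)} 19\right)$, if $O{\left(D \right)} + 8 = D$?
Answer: $170$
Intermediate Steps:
$O{\left(D \right)} = -8 + D$
$a = 25$ ($a = \left(-8 + \left(1 + 2\right)\right)^{2} = \left(-8 + 3\right)^{2} = \left(-5\right)^{2} = 25$)
$a - \left(-50 + G{\left(-5 \right)} 19\right) = 25 - \left(-50 - 95\right) = 25 - -145 = 25 + 145 = 170$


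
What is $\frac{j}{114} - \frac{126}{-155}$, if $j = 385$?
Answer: $\frac{74039}{17670} \approx 4.1901$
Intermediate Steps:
$\frac{j}{114} - \frac{126}{-155} = \frac{385}{114} - \frac{126}{-155} = 385 \cdot \frac{1}{114} - - \frac{126}{155} = \frac{385}{114} + \frac{126}{155} = \frac{74039}{17670}$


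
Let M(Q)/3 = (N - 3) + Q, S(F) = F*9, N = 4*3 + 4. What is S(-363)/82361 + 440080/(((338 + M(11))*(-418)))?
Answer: -1840266367/705751409 ≈ -2.6075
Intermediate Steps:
N = 16 (N = 12 + 4 = 16)
S(F) = 9*F
M(Q) = 39 + 3*Q (M(Q) = 3*((16 - 3) + Q) = 3*(13 + Q) = 39 + 3*Q)
S(-363)/82361 + 440080/(((338 + M(11))*(-418))) = (9*(-363))/82361 + 440080/(((338 + (39 + 3*11))*(-418))) = -3267*1/82361 + 440080/(((338 + (39 + 33))*(-418))) = -3267/82361 + 440080/(((338 + 72)*(-418))) = -3267/82361 + 440080/((410*(-418))) = -3267/82361 + 440080/(-171380) = -3267/82361 + 440080*(-1/171380) = -3267/82361 - 22004/8569 = -1840266367/705751409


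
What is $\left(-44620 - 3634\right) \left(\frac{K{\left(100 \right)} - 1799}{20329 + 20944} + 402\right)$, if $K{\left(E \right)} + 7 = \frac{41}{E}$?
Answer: $- \frac{40026549227207}{2063650} \approx -1.9396 \cdot 10^{7}$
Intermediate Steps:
$K{\left(E \right)} = -7 + \frac{41}{E}$
$\left(-44620 - 3634\right) \left(\frac{K{\left(100 \right)} - 1799}{20329 + 20944} + 402\right) = \left(-44620 - 3634\right) \left(\frac{\left(-7 + \frac{41}{100}\right) - 1799}{20329 + 20944} + 402\right) = - 48254 \left(\frac{\left(-7 + 41 \cdot \frac{1}{100}\right) - 1799}{41273} + 402\right) = - 48254 \left(\left(\left(-7 + \frac{41}{100}\right) - 1799\right) \frac{1}{41273} + 402\right) = - 48254 \left(\left(- \frac{659}{100} - 1799\right) \frac{1}{41273} + 402\right) = - 48254 \left(\left(- \frac{180559}{100}\right) \frac{1}{41273} + 402\right) = - 48254 \left(- \frac{180559}{4127300} + 402\right) = \left(-48254\right) \frac{1658994041}{4127300} = - \frac{40026549227207}{2063650}$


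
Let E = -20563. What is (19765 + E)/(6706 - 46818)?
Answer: 399/20056 ≈ 0.019894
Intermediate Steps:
(19765 + E)/(6706 - 46818) = (19765 - 20563)/(6706 - 46818) = -798/(-40112) = -798*(-1/40112) = 399/20056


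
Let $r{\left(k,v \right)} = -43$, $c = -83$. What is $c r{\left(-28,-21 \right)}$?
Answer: $3569$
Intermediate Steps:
$c r{\left(-28,-21 \right)} = \left(-83\right) \left(-43\right) = 3569$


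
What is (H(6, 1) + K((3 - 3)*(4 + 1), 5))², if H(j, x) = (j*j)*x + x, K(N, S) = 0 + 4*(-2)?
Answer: 841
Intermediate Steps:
K(N, S) = -8 (K(N, S) = 0 - 8 = -8)
H(j, x) = x + x*j² (H(j, x) = j²*x + x = x*j² + x = x + x*j²)
(H(6, 1) + K((3 - 3)*(4 + 1), 5))² = (1*(1 + 6²) - 8)² = (1*(1 + 36) - 8)² = (1*37 - 8)² = (37 - 8)² = 29² = 841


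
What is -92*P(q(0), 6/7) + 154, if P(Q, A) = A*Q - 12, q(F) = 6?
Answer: 5494/7 ≈ 784.86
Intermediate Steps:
P(Q, A) = -12 + A*Q
-92*P(q(0), 6/7) + 154 = -92*(-12 + (6/7)*6) + 154 = -92*(-12 + 36/7) + 154 = -92*(-48/7) + 154 = 4416/7 + 154 = 5494/7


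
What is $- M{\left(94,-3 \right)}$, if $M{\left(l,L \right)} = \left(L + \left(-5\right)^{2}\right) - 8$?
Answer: $-14$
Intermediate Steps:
$M{\left(l,L \right)} = 17 + L$ ($M{\left(l,L \right)} = \left(L + 25\right) - 8 = \left(25 + L\right) - 8 = 17 + L$)
$- M{\left(94,-3 \right)} = - (17 - 3) = \left(-1\right) 14 = -14$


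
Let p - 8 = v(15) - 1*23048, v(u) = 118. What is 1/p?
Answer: -1/22922 ≈ -4.3626e-5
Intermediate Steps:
p = -22922 (p = 8 + (118 - 1*23048) = 8 + (118 - 23048) = 8 - 22930 = -22922)
1/p = 1/(-22922) = -1/22922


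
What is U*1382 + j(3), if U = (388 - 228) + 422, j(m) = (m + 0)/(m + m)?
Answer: 1608649/2 ≈ 8.0432e+5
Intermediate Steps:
j(m) = ½ (j(m) = m/((2*m)) = m*(1/(2*m)) = ½)
U = 582 (U = 160 + 422 = 582)
U*1382 + j(3) = 582*1382 + ½ = 804324 + ½ = 1608649/2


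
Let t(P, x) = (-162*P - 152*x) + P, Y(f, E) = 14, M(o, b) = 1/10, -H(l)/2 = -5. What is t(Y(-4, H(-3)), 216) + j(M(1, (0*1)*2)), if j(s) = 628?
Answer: -34458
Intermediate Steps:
H(l) = 10 (H(l) = -2*(-5) = 10)
M(o, b) = ⅒
t(P, x) = -161*P - 152*x
t(Y(-4, H(-3)), 216) + j(M(1, (0*1)*2)) = (-161*14 - 152*216) + 628 = (-2254 - 32832) + 628 = -35086 + 628 = -34458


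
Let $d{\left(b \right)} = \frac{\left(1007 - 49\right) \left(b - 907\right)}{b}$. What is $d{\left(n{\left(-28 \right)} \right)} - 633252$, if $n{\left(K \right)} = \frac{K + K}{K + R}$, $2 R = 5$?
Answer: $- \frac{57565567}{56} \approx -1.028 \cdot 10^{6}$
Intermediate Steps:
$R = \frac{5}{2}$ ($R = \frac{1}{2} \cdot 5 = \frac{5}{2} \approx 2.5$)
$n{\left(K \right)} = \frac{2 K}{\frac{5}{2} + K}$ ($n{\left(K \right)} = \frac{K + K}{K + \frac{5}{2}} = \frac{2 K}{\frac{5}{2} + K}$)
$d{\left(b \right)} = \frac{-868906 + 958 b}{b}$ ($d{\left(b \right)} = \frac{958 \left(-907 + b\right)}{b} = \frac{-868906 + 958 b}{b}$)
$d{\left(n{\left(-28 \right)} \right)} - 633252 = \left(958 - \frac{868906}{4 \left(-28\right) \frac{1}{5 + 2 \left(-28\right)}}\right) - 633252 = \left(958 - \frac{868906}{4 \left(-28\right) \frac{1}{5 - 56}}\right) - 633252 = \left(958 - \frac{868906}{4 \left(-28\right) \frac{1}{-51}}\right) - 633252 = \left(958 - \frac{868906}{4 \left(-28\right) \left(- \frac{1}{51}\right)}\right) - 633252 = \left(958 - \frac{868906}{\frac{112}{51}}\right) - 633252 = \left(958 - \frac{22157103}{56}\right) - 633252 = - \frac{22103455}{56} - 633252 = - \frac{57565567}{56}$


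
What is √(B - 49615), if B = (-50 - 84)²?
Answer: I*√31659 ≈ 177.93*I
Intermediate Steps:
B = 17956 (B = (-134)² = 17956)
√(B - 49615) = √(17956 - 49615) = √(-31659) = I*√31659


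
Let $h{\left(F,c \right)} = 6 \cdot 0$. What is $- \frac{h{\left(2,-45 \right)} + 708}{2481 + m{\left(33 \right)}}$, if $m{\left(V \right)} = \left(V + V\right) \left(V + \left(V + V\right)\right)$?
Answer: $- \frac{236}{3005} \approx -0.078536$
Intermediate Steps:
$m{\left(V \right)} = 6 V^{2}$ ($m{\left(V \right)} = 2 V \left(V + 2 V\right) = 2 V 3 V = 6 V^{2}$)
$h{\left(F,c \right)} = 0$
$- \frac{h{\left(2,-45 \right)} + 708}{2481 + m{\left(33 \right)}} = - \frac{0 + 708}{2481 + 6 \cdot 33^{2}} = - \frac{708}{2481 + 6 \cdot 1089} = - \frac{708}{2481 + 6534} = - \frac{708}{9015} = \left(-1\right) \frac{236}{3005} = - \frac{236}{3005}$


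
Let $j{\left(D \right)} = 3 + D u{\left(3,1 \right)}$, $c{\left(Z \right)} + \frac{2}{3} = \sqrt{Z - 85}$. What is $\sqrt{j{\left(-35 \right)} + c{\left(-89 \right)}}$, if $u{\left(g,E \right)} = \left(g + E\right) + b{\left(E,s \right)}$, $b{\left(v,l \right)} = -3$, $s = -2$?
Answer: $\frac{\sqrt{-294 + 9 i \sqrt{174}}}{3} \approx 1.132 + 5.8265 i$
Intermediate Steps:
$u{\left(g,E \right)} = -3 + E + g$ ($u{\left(g,E \right)} = \left(g + E\right) - 3 = \left(E + g\right) - 3 = -3 + E + g$)
$c{\left(Z \right)} = - \frac{2}{3} + \sqrt{-85 + Z}$ ($c{\left(Z \right)} = - \frac{2}{3} + \sqrt{Z - 85} = - \frac{2}{3} + \sqrt{-85 + Z}$)
$j{\left(D \right)} = 3 + D$ ($j{\left(D \right)} = 3 + D \left(-3 + 1 + 3\right) = 3 + D 1 = 3 + D$)
$\sqrt{j{\left(-35 \right)} + c{\left(-89 \right)}} = \sqrt{\left(3 - 35\right) - \left(\frac{2}{3} - \sqrt{-85 - 89}\right)} = \sqrt{-32 - \left(\frac{2}{3} - \sqrt{-174}\right)} = \sqrt{-32 - \left(\frac{2}{3} - i \sqrt{174}\right)} = \sqrt{- \frac{98}{3} + i \sqrt{174}}$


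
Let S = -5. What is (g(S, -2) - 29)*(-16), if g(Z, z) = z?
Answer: 496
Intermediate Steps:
(g(S, -2) - 29)*(-16) = (-2 - 29)*(-16) = -31*(-16) = 496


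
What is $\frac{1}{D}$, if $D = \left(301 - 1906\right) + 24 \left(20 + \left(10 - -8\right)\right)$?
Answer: $- \frac{1}{693} \approx -0.001443$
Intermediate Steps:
$D = -693$ ($D = -1605 + 24 \left(20 + \left(10 + 8\right)\right) = -1605 + 24 \left(20 + 18\right) = -1605 + 24 \cdot 38 = -1605 + 912 = -693$)
$\frac{1}{D} = \frac{1}{-693} = - \frac{1}{693}$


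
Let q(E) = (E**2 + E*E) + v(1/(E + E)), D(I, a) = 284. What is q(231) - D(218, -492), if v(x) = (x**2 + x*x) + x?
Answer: 5679638234/53361 ≈ 1.0644e+5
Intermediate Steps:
v(x) = x + 2*x**2 (v(x) = (x**2 + x**2) + x = 2*x**2 + x = x + 2*x**2)
q(E) = 2*E**2 + (1 + 1/E)/(2*E) (q(E) = (E**2 + E*E) + (1 + 2/(E + E))/(E + E) = (E**2 + E**2) + (1 + 2/((2*E)))/((2*E)) = 2*E**2 + (1/(2*E))*(1 + 2*(1/(2*E))) = 2*E**2 + (1/(2*E))*(1 + 1/E) = 2*E**2 + (1 + 1/E)/(2*E))
q(231) - D(218, -492) = (1/2)*(1 + 231 + 4*231**4)/231**2 - 1*284 = (1/2)*(1/53361)*(1 + 231 + 4*2847396321) - 284 = (1/2)*(1/53361)*(1 + 231 + 11389585284) - 284 = (1/2)*(1/53361)*11389585516 - 284 = 5694792758/53361 - 284 = 5679638234/53361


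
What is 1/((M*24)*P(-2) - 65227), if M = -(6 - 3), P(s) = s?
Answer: -1/65083 ≈ -1.5365e-5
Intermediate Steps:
M = -3 (M = -1*3 = -3)
1/((M*24)*P(-2) - 65227) = 1/(-3*24*(-2) - 65227) = 1/(-72*(-2) - 65227) = 1/(144 - 65227) = 1/(-65083) = -1/65083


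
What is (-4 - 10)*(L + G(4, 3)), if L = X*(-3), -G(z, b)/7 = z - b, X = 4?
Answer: 266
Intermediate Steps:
G(z, b) = -7*z + 7*b (G(z, b) = -7*(z - b) = -7*z + 7*b)
L = -12 (L = 4*(-3) = -12)
(-4 - 10)*(L + G(4, 3)) = (-4 - 10)*(-12 + (-7*4 + 7*3)) = -14*(-12 + (-28 + 21)) = -14*(-12 - 7) = -14*(-19) = 266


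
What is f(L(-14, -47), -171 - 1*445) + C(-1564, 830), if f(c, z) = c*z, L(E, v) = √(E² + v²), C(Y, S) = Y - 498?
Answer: -2062 - 616*√2405 ≈ -32271.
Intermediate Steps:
C(Y, S) = -498 + Y
f(L(-14, -47), -171 - 1*445) + C(-1564, 830) = √((-14)² + (-47)²)*(-171 - 1*445) + (-498 - 1564) = √(196 + 2209)*(-171 - 445) - 2062 = √2405*(-616) - 2062 = -616*√2405 - 2062 = -2062 - 616*√2405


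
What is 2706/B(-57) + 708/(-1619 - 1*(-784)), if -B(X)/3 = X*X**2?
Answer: -130363474/154636155 ≈ -0.84303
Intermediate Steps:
B(X) = -3*X**3 (B(X) = -3*X*X**2 = -3*X**3)
2706/B(-57) + 708/(-1619 - 1*(-784)) = 2706/((-3*(-57)**3)) + 708/(-1619 - 1*(-784)) = 2706/((-3*(-185193))) + 708/(-1619 + 784) = 2706/555579 + 708/(-835) = 2706*(1/555579) + 708*(-1/835) = 902/185193 - 708/835 = -130363474/154636155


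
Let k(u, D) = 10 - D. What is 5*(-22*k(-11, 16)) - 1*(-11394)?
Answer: 12054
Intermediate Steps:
5*(-22*k(-11, 16)) - 1*(-11394) = 5*(-22*(10 - 1*16)) - 1*(-11394) = 5*(-22*(10 - 16)) + 11394 = 5*(-22*(-6)) + 11394 = 5*132 + 11394 = 660 + 11394 = 12054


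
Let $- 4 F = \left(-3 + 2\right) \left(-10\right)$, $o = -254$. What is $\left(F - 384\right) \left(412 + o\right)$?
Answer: $-61067$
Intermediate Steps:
$F = - \frac{5}{2}$ ($F = - \frac{\left(-3 + 2\right) \left(-10\right)}{4} = - \frac{\left(-1\right) \left(-10\right)}{4} = \left(- \frac{1}{4}\right) 10 = - \frac{5}{2} \approx -2.5$)
$\left(F - 384\right) \left(412 + o\right) = \left(- \frac{5}{2} - 384\right) \left(412 - 254\right) = \left(- \frac{773}{2}\right) 158 = -61067$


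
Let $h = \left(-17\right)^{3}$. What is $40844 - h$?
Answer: $45757$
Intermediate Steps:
$h = -4913$
$40844 - h = 40844 - -4913 = 40844 + 4913 = 45757$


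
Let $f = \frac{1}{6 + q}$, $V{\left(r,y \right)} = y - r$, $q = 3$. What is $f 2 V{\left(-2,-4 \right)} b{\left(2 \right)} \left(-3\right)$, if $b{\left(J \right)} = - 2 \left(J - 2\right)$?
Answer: $0$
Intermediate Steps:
$b{\left(J \right)} = 4 - 2 J$ ($b{\left(J \right)} = - 2 \left(-2 + J\right) = 4 - 2 J$)
$f = \frac{1}{9}$ ($f = \frac{1}{6 + 3} = \frac{1}{9} \approx 0.11111$)
$f 2 V{\left(-2,-4 \right)} b{\left(2 \right)} \left(-3\right) = \frac{1}{9} \cdot 2 \left(-4 - -2\right) \left(4 - 4\right) \left(-3\right) = \frac{2 \left(-4 + 2\right) \left(4 - 4\right) \left(-3\right)}{9} = \frac{2 \left(-2\right) 0 \left(-3\right)}{9} = \frac{2 \cdot 0 \left(-3\right)}{9} = \frac{2}{9} \cdot 0 = 0$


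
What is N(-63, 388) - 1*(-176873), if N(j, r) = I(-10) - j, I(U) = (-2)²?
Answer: 176940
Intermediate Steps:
I(U) = 4
N(j, r) = 4 - j
N(-63, 388) - 1*(-176873) = (4 - 1*(-63)) - 1*(-176873) = (4 + 63) + 176873 = 67 + 176873 = 176940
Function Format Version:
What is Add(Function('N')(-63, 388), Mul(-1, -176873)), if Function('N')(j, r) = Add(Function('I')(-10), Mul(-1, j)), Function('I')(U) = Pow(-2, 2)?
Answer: 176940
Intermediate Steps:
Function('I')(U) = 4
Function('N')(j, r) = Add(4, Mul(-1, j))
Add(Function('N')(-63, 388), Mul(-1, -176873)) = Add(Add(4, Mul(-1, -63)), Mul(-1, -176873)) = Add(Add(4, 63), 176873) = Add(67, 176873) = 176940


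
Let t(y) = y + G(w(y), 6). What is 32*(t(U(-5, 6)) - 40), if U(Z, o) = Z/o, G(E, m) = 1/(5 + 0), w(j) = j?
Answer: -19504/15 ≈ -1300.3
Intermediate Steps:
G(E, m) = ⅕ (G(E, m) = 1/5 = ⅕)
t(y) = ⅕ + y (t(y) = y + ⅕ = ⅕ + y)
32*(t(U(-5, 6)) - 40) = 32*((⅕ - 5/6) - 40) = 32*((⅕ - 5*⅙) - 40) = 32*((⅕ - ⅚) - 40) = 32*(-19/30 - 40) = 32*(-1219/30) = -19504/15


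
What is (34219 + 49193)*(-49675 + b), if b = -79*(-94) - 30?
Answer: -3526575948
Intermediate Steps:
b = 7396 (b = 7426 - 30 = 7396)
(34219 + 49193)*(-49675 + b) = (34219 + 49193)*(-49675 + 7396) = 83412*(-42279) = -3526575948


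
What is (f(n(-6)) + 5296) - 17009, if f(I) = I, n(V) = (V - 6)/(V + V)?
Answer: -11712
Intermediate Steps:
n(V) = (-6 + V)/(2*V) (n(V) = (-6 + V)/((2*V)) = (-6 + V)*(1/(2*V)) = (-6 + V)/(2*V))
(f(n(-6)) + 5296) - 17009 = ((1/2)*(-6 - 6)/(-6) + 5296) - 17009 = ((1/2)*(-1/6)*(-12) + 5296) - 17009 = (1 + 5296) - 17009 = 5297 - 17009 = -11712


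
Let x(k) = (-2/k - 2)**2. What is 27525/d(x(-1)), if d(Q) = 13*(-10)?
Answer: -5505/26 ≈ -211.73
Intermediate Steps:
x(k) = (-2 - 2/k)**2
d(Q) = -130
27525/d(x(-1)) = 27525/(-130) = 27525*(-1/130) = -5505/26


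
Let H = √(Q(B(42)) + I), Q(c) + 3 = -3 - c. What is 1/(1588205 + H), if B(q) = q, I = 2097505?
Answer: 1588205/2522393024568 - √2097457/2522393024568 ≈ 6.2907e-7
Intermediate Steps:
Q(c) = -6 - c (Q(c) = -3 + (-3 - c) = -6 - c)
H = √2097457 (H = √((-6 - 1*42) + 2097505) = √((-6 - 42) + 2097505) = √(-48 + 2097505) = √2097457 ≈ 1448.3)
1/(1588205 + H) = 1/(1588205 + √2097457)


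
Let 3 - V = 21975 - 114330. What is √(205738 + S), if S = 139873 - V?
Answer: 11*√2093 ≈ 503.24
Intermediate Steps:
V = 92358 (V = 3 - (21975 - 114330) = 3 - 1*(-92355) = 3 + 92355 = 92358)
S = 47515 (S = 139873 - 1*92358 = 139873 - 92358 = 47515)
√(205738 + S) = √(205738 + 47515) = √253253 = 11*√2093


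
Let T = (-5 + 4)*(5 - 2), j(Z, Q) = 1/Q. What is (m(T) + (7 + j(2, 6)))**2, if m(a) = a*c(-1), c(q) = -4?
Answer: 13225/36 ≈ 367.36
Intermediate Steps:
T = -3 (T = -1*3 = -3)
m(a) = -4*a (m(a) = a*(-4) = -4*a)
(m(T) + (7 + j(2, 6)))**2 = (-4*(-3) + (7 + 1/6))**2 = (12 + (7 + 1/6))**2 = (12 + 43/6)**2 = (115/6)**2 = 13225/36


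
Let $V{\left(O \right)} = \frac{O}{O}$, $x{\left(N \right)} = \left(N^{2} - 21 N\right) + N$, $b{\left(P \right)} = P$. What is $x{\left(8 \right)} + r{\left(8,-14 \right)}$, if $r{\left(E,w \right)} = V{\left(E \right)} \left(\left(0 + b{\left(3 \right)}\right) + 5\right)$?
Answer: $-88$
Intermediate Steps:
$x{\left(N \right)} = N^{2} - 20 N$
$V{\left(O \right)} = 1$
$r{\left(E,w \right)} = 8$ ($r{\left(E,w \right)} = 1 \left(\left(0 + 3\right) + 5\right) = 1 \left(3 + 5\right) = 1 \cdot 8 = 8$)
$x{\left(8 \right)} + r{\left(8,-14 \right)} = 8 \left(-20 + 8\right) + 8 = 8 \left(-12\right) + 8 = -96 + 8 = -88$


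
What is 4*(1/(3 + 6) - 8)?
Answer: -284/9 ≈ -31.556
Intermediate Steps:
4*(1/(3 + 6) - 8) = 4*(1/9 - 8) = 4*(⅑ - 8) = 4*(-71/9) = -284/9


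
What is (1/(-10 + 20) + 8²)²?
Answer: 410881/100 ≈ 4108.8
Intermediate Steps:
(1/(-10 + 20) + 8²)² = (1/10 + 64)² = (⅒ + 64)² = (641/10)² = 410881/100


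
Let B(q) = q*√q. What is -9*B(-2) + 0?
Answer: 18*I*√2 ≈ 25.456*I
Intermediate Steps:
B(q) = q^(3/2)
-9*B(-2) + 0 = -(-18)*I*√2 + 0 = 18*I*√2 + 0 = 18*I*√2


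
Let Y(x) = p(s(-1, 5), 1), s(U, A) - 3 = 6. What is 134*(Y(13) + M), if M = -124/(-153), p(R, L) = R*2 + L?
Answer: 406154/153 ≈ 2654.6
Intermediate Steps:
s(U, A) = 9 (s(U, A) = 3 + 6 = 9)
p(R, L) = L + 2*R (p(R, L) = 2*R + L = L + 2*R)
Y(x) = 19 (Y(x) = 1 + 2*9 = 1 + 18 = 19)
M = 124/153 (M = -124*(-1/153) = 124/153 ≈ 0.81046)
134*(Y(13) + M) = 134*(19 + 124/153) = 134*(3031/153) = 406154/153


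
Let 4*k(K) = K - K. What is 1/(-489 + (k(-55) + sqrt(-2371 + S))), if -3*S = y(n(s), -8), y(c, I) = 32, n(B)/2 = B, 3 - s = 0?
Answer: -1467/724508 - I*sqrt(21435)/724508 ≈ -0.0020248 - 0.00020208*I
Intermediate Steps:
s = 3 (s = 3 - 1*0 = 3 + 0 = 3)
n(B) = 2*B
S = -32/3 (S = -1/3*32 = -32/3 ≈ -10.667)
k(K) = 0 (k(K) = (K - K)/4 = (1/4)*0 = 0)
1/(-489 + (k(-55) + sqrt(-2371 + S))) = 1/(-489 + (0 + sqrt(-2371 - 32/3))) = 1/(-489 + (0 + sqrt(-7145/3))) = 1/(-489 + (0 + I*sqrt(21435)/3)) = 1/(-489 + I*sqrt(21435)/3)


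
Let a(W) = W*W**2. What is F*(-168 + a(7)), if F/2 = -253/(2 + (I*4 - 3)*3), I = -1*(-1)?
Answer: -17710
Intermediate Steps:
I = 1
a(W) = W**3
F = -506/5 (F = 2*(-253/(2 + (1*4 - 3)*3)) = 2*(-253/(2 + (4 - 3)*3)) = 2*(-253/(2 + 1*3)) = 2*(-253/(2 + 3)) = 2*(-253/5) = -506/5 ≈ -101.20)
F*(-168 + a(7)) = -506*(-168 + 7**3)/5 = -506*(-168 + 343)/5 = -506/5*175 = -17710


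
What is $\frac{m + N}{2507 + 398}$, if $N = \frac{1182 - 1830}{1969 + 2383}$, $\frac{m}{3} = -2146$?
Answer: $- \frac{3502353}{1580320} \approx -2.2162$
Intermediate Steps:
$m = -6438$ ($m = 3 \left(-2146\right) = -6438$)
$N = - \frac{81}{544}$ ($N = - \frac{648}{4352} = \left(-648\right) \frac{1}{4352} = - \frac{81}{544} \approx -0.1489$)
$\frac{m + N}{2507 + 398} = \frac{-6438 - \frac{81}{544}}{2507 + 398} = - \frac{3502353}{544 \cdot 2905} = \left(- \frac{3502353}{544}\right) \frac{1}{2905} = - \frac{3502353}{1580320}$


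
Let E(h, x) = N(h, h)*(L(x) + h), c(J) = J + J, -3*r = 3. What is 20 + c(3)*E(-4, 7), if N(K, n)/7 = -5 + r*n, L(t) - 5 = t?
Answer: -316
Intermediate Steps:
r = -1 (r = -⅓*3 = -1)
L(t) = 5 + t
N(K, n) = -35 - 7*n (N(K, n) = 7*(-5 - n) = -35 - 7*n)
c(J) = 2*J
E(h, x) = (-35 - 7*h)*(5 + h + x) (E(h, x) = (-35 - 7*h)*((5 + x) + h) = (-35 - 7*h)*(5 + h + x))
20 + c(3)*E(-4, 7) = 20 + (2*3)*(7*(-5 - 1*(-4))*(5 - 4 + 7)) = 20 + 6*(7*(-5 + 4)*8) = 20 + 6*(7*(-1)*8) = 20 + 6*(-56) = 20 - 336 = -316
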